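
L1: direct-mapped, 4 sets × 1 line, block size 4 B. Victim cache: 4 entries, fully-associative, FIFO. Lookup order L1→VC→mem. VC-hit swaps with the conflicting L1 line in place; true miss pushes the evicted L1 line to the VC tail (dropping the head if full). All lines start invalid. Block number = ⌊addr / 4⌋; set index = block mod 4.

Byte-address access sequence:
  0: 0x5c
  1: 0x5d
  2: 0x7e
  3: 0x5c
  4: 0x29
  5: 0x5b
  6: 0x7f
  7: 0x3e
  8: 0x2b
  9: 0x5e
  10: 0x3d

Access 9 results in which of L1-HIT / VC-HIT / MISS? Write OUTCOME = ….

OUTCOME = VC-HIT

#0 0x5c→b23/s3 MISS; vc=[]
#1 0x5d→b23/s3 L1-HIT; vc=[]
#2 0x7e→b31/s3 MISS; vc=[23]
#3 0x5c→b23/s3 VC-HIT; vc=[31]
#4 0x29→b10/s2 MISS; vc=[31]
#5 0x5b→b22/s2 MISS; vc=[31,10]
#6 0x7f→b31/s3 VC-HIT; vc=[23,10]
#7 0x3e→b15/s3 MISS; vc=[23,10,31]
#8 0x2b→b10/s2 VC-HIT; vc=[23,22,31]
#9 0x5e→b23/s3 VC-HIT; vc=[15,22,31]
#10 0x3d→b15/s3 VC-HIT; vc=[23,22,31]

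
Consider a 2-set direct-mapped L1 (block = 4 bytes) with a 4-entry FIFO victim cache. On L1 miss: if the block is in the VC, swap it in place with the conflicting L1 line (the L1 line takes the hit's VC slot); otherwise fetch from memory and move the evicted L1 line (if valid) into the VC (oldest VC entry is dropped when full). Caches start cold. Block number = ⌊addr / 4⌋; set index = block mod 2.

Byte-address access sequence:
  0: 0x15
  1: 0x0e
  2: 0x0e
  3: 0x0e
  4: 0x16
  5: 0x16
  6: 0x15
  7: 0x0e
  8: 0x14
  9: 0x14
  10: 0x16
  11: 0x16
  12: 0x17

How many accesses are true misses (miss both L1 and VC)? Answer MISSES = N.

MISSES = 2

  [0] addr=0x15 blk=5 s=1: MISS | VC []
  [1] addr=0xe blk=3 s=1: MISS | VC [5]
  [2] addr=0xe blk=3 s=1: L1-HIT | VC [5]
  [3] addr=0xe blk=3 s=1: L1-HIT | VC [5]
  [4] addr=0x16 blk=5 s=1: VC-HIT | VC [3]
  [5] addr=0x16 blk=5 s=1: L1-HIT | VC [3]
  [6] addr=0x15 blk=5 s=1: L1-HIT | VC [3]
  [7] addr=0xe blk=3 s=1: VC-HIT | VC [5]
  [8] addr=0x14 blk=5 s=1: VC-HIT | VC [3]
  [9] addr=0x14 blk=5 s=1: L1-HIT | VC [3]
  [10] addr=0x16 blk=5 s=1: L1-HIT | VC [3]
  [11] addr=0x16 blk=5 s=1: L1-HIT | VC [3]
  [12] addr=0x17 blk=5 s=1: L1-HIT | VC [3]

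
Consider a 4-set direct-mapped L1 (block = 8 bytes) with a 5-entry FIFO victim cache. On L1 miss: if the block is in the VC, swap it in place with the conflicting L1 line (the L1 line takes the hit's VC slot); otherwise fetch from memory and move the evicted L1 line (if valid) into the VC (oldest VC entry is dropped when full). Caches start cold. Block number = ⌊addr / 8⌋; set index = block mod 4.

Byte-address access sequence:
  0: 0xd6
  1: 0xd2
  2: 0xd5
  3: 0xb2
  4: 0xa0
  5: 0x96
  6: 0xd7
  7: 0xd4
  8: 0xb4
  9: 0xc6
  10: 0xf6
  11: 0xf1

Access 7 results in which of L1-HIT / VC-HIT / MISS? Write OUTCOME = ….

OUTCOME = L1-HIT

  [0] addr=0xd6 blk=26 s=2: MISS | VC []
  [1] addr=0xd2 blk=26 s=2: L1-HIT | VC []
  [2] addr=0xd5 blk=26 s=2: L1-HIT | VC []
  [3] addr=0xb2 blk=22 s=2: MISS | VC [26]
  [4] addr=0xa0 blk=20 s=0: MISS | VC [26]
  [5] addr=0x96 blk=18 s=2: MISS | VC [26, 22]
  [6] addr=0xd7 blk=26 s=2: VC-HIT | VC [18, 22]
  [7] addr=0xd4 blk=26 s=2: L1-HIT | VC [18, 22]
  [8] addr=0xb4 blk=22 s=2: VC-HIT | VC [18, 26]
  [9] addr=0xc6 blk=24 s=0: MISS | VC [18, 26, 20]
  [10] addr=0xf6 blk=30 s=2: MISS | VC [18, 26, 20, 22]
  [11] addr=0xf1 blk=30 s=2: L1-HIT | VC [18, 26, 20, 22]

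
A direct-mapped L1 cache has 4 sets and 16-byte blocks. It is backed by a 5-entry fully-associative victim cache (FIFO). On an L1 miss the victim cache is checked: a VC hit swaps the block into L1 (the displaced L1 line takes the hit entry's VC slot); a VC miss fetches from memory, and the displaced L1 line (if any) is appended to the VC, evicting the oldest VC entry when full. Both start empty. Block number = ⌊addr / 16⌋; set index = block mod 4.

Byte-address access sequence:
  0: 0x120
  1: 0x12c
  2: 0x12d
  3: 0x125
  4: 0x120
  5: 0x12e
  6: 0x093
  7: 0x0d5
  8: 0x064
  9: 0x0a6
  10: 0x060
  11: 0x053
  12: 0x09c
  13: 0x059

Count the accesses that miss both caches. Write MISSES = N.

MISSES = 6

0: 0x120 (blk 18, set 2) → MISS  vc=[]
1: 0x12c (blk 18, set 2) → L1-HIT  vc=[]
2: 0x12d (blk 18, set 2) → L1-HIT  vc=[]
3: 0x125 (blk 18, set 2) → L1-HIT  vc=[]
4: 0x120 (blk 18, set 2) → L1-HIT  vc=[]
5: 0x12e (blk 18, set 2) → L1-HIT  vc=[]
6: 0x93 (blk 9, set 1) → MISS  vc=[]
7: 0xd5 (blk 13, set 1) → MISS  vc=[9]
8: 0x64 (blk 6, set 2) → MISS  vc=[9, 18]
9: 0xa6 (blk 10, set 2) → MISS  vc=[9, 18, 6]
10: 0x60 (blk 6, set 2) → VC-HIT  vc=[9, 18, 10]
11: 0x53 (blk 5, set 1) → MISS  vc=[9, 18, 10, 13]
12: 0x9c (blk 9, set 1) → VC-HIT  vc=[5, 18, 10, 13]
13: 0x59 (blk 5, set 1) → VC-HIT  vc=[9, 18, 10, 13]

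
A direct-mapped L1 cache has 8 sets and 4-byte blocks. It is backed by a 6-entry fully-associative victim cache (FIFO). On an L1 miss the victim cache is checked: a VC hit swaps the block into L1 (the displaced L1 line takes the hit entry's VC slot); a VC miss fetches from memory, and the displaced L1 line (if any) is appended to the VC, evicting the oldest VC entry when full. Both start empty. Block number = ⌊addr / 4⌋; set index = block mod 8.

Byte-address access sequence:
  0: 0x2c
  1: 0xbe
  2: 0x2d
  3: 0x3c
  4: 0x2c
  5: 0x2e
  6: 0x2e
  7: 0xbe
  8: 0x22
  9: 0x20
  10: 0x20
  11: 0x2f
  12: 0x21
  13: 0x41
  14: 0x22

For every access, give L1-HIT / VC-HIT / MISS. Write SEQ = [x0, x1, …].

  [0] addr=0x2c blk=11 s=3: MISS | VC []
  [1] addr=0xbe blk=47 s=7: MISS | VC []
  [2] addr=0x2d blk=11 s=3: L1-HIT | VC []
  [3] addr=0x3c blk=15 s=7: MISS | VC [47]
  [4] addr=0x2c blk=11 s=3: L1-HIT | VC [47]
  [5] addr=0x2e blk=11 s=3: L1-HIT | VC [47]
  [6] addr=0x2e blk=11 s=3: L1-HIT | VC [47]
  [7] addr=0xbe blk=47 s=7: VC-HIT | VC [15]
  [8] addr=0x22 blk=8 s=0: MISS | VC [15]
  [9] addr=0x20 blk=8 s=0: L1-HIT | VC [15]
  [10] addr=0x20 blk=8 s=0: L1-HIT | VC [15]
  [11] addr=0x2f blk=11 s=3: L1-HIT | VC [15]
  [12] addr=0x21 blk=8 s=0: L1-HIT | VC [15]
  [13] addr=0x41 blk=16 s=0: MISS | VC [15, 8]
  [14] addr=0x22 blk=8 s=0: VC-HIT | VC [15, 16]

SEQ = [MISS, MISS, L1-HIT, MISS, L1-HIT, L1-HIT, L1-HIT, VC-HIT, MISS, L1-HIT, L1-HIT, L1-HIT, L1-HIT, MISS, VC-HIT]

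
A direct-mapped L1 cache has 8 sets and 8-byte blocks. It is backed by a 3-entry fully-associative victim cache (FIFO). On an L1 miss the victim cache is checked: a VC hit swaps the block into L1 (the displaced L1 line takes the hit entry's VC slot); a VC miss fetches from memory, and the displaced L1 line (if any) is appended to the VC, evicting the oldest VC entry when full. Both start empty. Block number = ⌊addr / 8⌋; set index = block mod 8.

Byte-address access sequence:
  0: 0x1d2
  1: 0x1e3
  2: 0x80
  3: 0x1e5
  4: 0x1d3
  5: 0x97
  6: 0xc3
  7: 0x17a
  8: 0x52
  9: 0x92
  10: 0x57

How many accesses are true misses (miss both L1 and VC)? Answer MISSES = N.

MISSES = 7

  [0] addr=0x1d2 blk=58 s=2: MISS | VC []
  [1] addr=0x1e3 blk=60 s=4: MISS | VC []
  [2] addr=0x80 blk=16 s=0: MISS | VC []
  [3] addr=0x1e5 blk=60 s=4: L1-HIT | VC []
  [4] addr=0x1d3 blk=58 s=2: L1-HIT | VC []
  [5] addr=0x97 blk=18 s=2: MISS | VC [58]
  [6] addr=0xc3 blk=24 s=0: MISS | VC [58, 16]
  [7] addr=0x17a blk=47 s=7: MISS | VC [58, 16]
  [8] addr=0x52 blk=10 s=2: MISS | VC [58, 16, 18]
  [9] addr=0x92 blk=18 s=2: VC-HIT | VC [58, 16, 10]
  [10] addr=0x57 blk=10 s=2: VC-HIT | VC [58, 16, 18]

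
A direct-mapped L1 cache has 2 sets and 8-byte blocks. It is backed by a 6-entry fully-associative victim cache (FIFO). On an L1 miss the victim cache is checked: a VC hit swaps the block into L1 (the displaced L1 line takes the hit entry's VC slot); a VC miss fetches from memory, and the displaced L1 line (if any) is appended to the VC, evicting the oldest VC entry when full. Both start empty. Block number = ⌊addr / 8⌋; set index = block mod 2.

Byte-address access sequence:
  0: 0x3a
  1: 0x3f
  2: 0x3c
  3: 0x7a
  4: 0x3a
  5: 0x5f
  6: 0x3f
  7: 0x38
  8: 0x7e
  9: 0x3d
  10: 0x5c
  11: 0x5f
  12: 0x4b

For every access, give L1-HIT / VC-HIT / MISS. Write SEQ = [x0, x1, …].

0: 0x3a (blk 7, set 1) → MISS  vc=[]
1: 0x3f (blk 7, set 1) → L1-HIT  vc=[]
2: 0x3c (blk 7, set 1) → L1-HIT  vc=[]
3: 0x7a (blk 15, set 1) → MISS  vc=[7]
4: 0x3a (blk 7, set 1) → VC-HIT  vc=[15]
5: 0x5f (blk 11, set 1) → MISS  vc=[15, 7]
6: 0x3f (blk 7, set 1) → VC-HIT  vc=[15, 11]
7: 0x38 (blk 7, set 1) → L1-HIT  vc=[15, 11]
8: 0x7e (blk 15, set 1) → VC-HIT  vc=[7, 11]
9: 0x3d (blk 7, set 1) → VC-HIT  vc=[15, 11]
10: 0x5c (blk 11, set 1) → VC-HIT  vc=[15, 7]
11: 0x5f (blk 11, set 1) → L1-HIT  vc=[15, 7]
12: 0x4b (blk 9, set 1) → MISS  vc=[15, 7, 11]

SEQ = [MISS, L1-HIT, L1-HIT, MISS, VC-HIT, MISS, VC-HIT, L1-HIT, VC-HIT, VC-HIT, VC-HIT, L1-HIT, MISS]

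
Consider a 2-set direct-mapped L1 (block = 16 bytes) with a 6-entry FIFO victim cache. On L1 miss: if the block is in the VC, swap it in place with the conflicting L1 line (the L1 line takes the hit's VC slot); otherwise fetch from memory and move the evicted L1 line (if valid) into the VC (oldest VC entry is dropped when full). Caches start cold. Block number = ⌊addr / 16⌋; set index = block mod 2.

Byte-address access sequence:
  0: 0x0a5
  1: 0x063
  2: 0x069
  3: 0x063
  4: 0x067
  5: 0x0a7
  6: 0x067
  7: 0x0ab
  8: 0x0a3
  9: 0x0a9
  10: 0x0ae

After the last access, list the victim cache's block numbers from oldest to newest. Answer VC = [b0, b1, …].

VC = [6]

0: 0xa5 (blk 10, set 0) → MISS  vc=[]
1: 0x63 (blk 6, set 0) → MISS  vc=[10]
2: 0x69 (blk 6, set 0) → L1-HIT  vc=[10]
3: 0x63 (blk 6, set 0) → L1-HIT  vc=[10]
4: 0x67 (blk 6, set 0) → L1-HIT  vc=[10]
5: 0xa7 (blk 10, set 0) → VC-HIT  vc=[6]
6: 0x67 (blk 6, set 0) → VC-HIT  vc=[10]
7: 0xab (blk 10, set 0) → VC-HIT  vc=[6]
8: 0xa3 (blk 10, set 0) → L1-HIT  vc=[6]
9: 0xa9 (blk 10, set 0) → L1-HIT  vc=[6]
10: 0xae (blk 10, set 0) → L1-HIT  vc=[6]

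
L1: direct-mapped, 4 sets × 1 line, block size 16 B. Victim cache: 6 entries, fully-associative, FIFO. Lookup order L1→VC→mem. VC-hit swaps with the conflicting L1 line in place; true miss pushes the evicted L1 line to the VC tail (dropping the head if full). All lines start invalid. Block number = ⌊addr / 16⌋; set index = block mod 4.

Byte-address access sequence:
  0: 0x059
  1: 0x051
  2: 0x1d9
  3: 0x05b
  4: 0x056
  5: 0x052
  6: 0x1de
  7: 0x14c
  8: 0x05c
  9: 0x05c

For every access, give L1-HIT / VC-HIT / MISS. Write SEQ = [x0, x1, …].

0: 0x59 (blk 5, set 1) → MISS  vc=[]
1: 0x51 (blk 5, set 1) → L1-HIT  vc=[]
2: 0x1d9 (blk 29, set 1) → MISS  vc=[5]
3: 0x5b (blk 5, set 1) → VC-HIT  vc=[29]
4: 0x56 (blk 5, set 1) → L1-HIT  vc=[29]
5: 0x52 (blk 5, set 1) → L1-HIT  vc=[29]
6: 0x1de (blk 29, set 1) → VC-HIT  vc=[5]
7: 0x14c (blk 20, set 0) → MISS  vc=[5]
8: 0x5c (blk 5, set 1) → VC-HIT  vc=[29]
9: 0x5c (blk 5, set 1) → L1-HIT  vc=[29]

SEQ = [MISS, L1-HIT, MISS, VC-HIT, L1-HIT, L1-HIT, VC-HIT, MISS, VC-HIT, L1-HIT]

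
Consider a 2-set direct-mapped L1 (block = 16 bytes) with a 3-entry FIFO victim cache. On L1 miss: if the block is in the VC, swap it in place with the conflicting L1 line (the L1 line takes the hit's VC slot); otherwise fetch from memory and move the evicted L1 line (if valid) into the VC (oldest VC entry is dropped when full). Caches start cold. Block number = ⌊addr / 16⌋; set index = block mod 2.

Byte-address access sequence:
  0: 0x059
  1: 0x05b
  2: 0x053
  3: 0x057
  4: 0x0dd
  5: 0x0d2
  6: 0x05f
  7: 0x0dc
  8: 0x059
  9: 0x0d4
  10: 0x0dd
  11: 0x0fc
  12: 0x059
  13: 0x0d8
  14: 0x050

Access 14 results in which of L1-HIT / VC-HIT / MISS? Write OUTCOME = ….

OUTCOME = VC-HIT

  [0] addr=0x59 blk=5 s=1: MISS | VC []
  [1] addr=0x5b blk=5 s=1: L1-HIT | VC []
  [2] addr=0x53 blk=5 s=1: L1-HIT | VC []
  [3] addr=0x57 blk=5 s=1: L1-HIT | VC []
  [4] addr=0xdd blk=13 s=1: MISS | VC [5]
  [5] addr=0xd2 blk=13 s=1: L1-HIT | VC [5]
  [6] addr=0x5f blk=5 s=1: VC-HIT | VC [13]
  [7] addr=0xdc blk=13 s=1: VC-HIT | VC [5]
  [8] addr=0x59 blk=5 s=1: VC-HIT | VC [13]
  [9] addr=0xd4 blk=13 s=1: VC-HIT | VC [5]
  [10] addr=0xdd blk=13 s=1: L1-HIT | VC [5]
  [11] addr=0xfc blk=15 s=1: MISS | VC [5, 13]
  [12] addr=0x59 blk=5 s=1: VC-HIT | VC [15, 13]
  [13] addr=0xd8 blk=13 s=1: VC-HIT | VC [15, 5]
  [14] addr=0x50 blk=5 s=1: VC-HIT | VC [15, 13]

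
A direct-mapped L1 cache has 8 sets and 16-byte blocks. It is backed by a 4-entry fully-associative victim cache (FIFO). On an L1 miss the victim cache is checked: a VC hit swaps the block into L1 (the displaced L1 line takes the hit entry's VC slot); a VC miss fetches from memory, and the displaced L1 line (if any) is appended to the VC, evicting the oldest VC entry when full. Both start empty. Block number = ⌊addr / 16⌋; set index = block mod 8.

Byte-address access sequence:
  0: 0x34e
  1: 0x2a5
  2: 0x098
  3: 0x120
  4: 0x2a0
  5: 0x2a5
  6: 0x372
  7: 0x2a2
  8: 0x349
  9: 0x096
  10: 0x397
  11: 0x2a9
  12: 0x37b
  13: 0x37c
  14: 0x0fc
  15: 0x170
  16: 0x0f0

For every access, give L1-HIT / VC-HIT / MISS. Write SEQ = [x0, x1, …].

0: 0x34e (blk 52, set 4) → MISS  vc=[]
1: 0x2a5 (blk 42, set 2) → MISS  vc=[]
2: 0x98 (blk 9, set 1) → MISS  vc=[]
3: 0x120 (blk 18, set 2) → MISS  vc=[42]
4: 0x2a0 (blk 42, set 2) → VC-HIT  vc=[18]
5: 0x2a5 (blk 42, set 2) → L1-HIT  vc=[18]
6: 0x372 (blk 55, set 7) → MISS  vc=[18]
7: 0x2a2 (blk 42, set 2) → L1-HIT  vc=[18]
8: 0x349 (blk 52, set 4) → L1-HIT  vc=[18]
9: 0x96 (blk 9, set 1) → L1-HIT  vc=[18]
10: 0x397 (blk 57, set 1) → MISS  vc=[18, 9]
11: 0x2a9 (blk 42, set 2) → L1-HIT  vc=[18, 9]
12: 0x37b (blk 55, set 7) → L1-HIT  vc=[18, 9]
13: 0x37c (blk 55, set 7) → L1-HIT  vc=[18, 9]
14: 0xfc (blk 15, set 7) → MISS  vc=[18, 9, 55]
15: 0x170 (blk 23, set 7) → MISS  vc=[18, 9, 55, 15]
16: 0xf0 (blk 15, set 7) → VC-HIT  vc=[18, 9, 55, 23]

SEQ = [MISS, MISS, MISS, MISS, VC-HIT, L1-HIT, MISS, L1-HIT, L1-HIT, L1-HIT, MISS, L1-HIT, L1-HIT, L1-HIT, MISS, MISS, VC-HIT]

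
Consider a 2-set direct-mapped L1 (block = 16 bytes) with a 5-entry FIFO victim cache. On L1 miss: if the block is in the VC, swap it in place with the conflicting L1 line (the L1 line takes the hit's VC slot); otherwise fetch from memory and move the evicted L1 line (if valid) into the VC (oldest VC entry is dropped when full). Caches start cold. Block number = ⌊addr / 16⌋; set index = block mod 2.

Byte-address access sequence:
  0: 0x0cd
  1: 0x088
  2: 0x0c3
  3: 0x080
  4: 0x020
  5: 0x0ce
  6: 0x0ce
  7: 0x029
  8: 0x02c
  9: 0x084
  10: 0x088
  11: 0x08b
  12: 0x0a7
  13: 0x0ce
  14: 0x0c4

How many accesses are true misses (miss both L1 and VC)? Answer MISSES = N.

0: 0xcd (blk 12, set 0) → MISS  vc=[]
1: 0x88 (blk 8, set 0) → MISS  vc=[12]
2: 0xc3 (blk 12, set 0) → VC-HIT  vc=[8]
3: 0x80 (blk 8, set 0) → VC-HIT  vc=[12]
4: 0x20 (blk 2, set 0) → MISS  vc=[12, 8]
5: 0xce (blk 12, set 0) → VC-HIT  vc=[2, 8]
6: 0xce (blk 12, set 0) → L1-HIT  vc=[2, 8]
7: 0x29 (blk 2, set 0) → VC-HIT  vc=[12, 8]
8: 0x2c (blk 2, set 0) → L1-HIT  vc=[12, 8]
9: 0x84 (blk 8, set 0) → VC-HIT  vc=[12, 2]
10: 0x88 (blk 8, set 0) → L1-HIT  vc=[12, 2]
11: 0x8b (blk 8, set 0) → L1-HIT  vc=[12, 2]
12: 0xa7 (blk 10, set 0) → MISS  vc=[12, 2, 8]
13: 0xce (blk 12, set 0) → VC-HIT  vc=[10, 2, 8]
14: 0xc4 (blk 12, set 0) → L1-HIT  vc=[10, 2, 8]

MISSES = 4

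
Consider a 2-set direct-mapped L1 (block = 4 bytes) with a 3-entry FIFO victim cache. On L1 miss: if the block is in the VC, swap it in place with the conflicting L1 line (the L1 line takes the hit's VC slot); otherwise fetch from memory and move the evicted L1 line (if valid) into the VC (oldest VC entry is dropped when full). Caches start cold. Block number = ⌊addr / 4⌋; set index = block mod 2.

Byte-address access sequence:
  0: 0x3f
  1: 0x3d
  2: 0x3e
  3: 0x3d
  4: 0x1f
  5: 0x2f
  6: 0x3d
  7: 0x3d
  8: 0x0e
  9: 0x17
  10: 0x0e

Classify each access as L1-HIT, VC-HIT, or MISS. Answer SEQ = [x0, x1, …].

SEQ = [MISS, L1-HIT, L1-HIT, L1-HIT, MISS, MISS, VC-HIT, L1-HIT, MISS, MISS, VC-HIT]

#0 0x3f→b15/s1 MISS; vc=[]
#1 0x3d→b15/s1 L1-HIT; vc=[]
#2 0x3e→b15/s1 L1-HIT; vc=[]
#3 0x3d→b15/s1 L1-HIT; vc=[]
#4 0x1f→b7/s1 MISS; vc=[15]
#5 0x2f→b11/s1 MISS; vc=[15,7]
#6 0x3d→b15/s1 VC-HIT; vc=[11,7]
#7 0x3d→b15/s1 L1-HIT; vc=[11,7]
#8 0xe→b3/s1 MISS; vc=[11,7,15]
#9 0x17→b5/s1 MISS; vc=[7,15,3]
#10 0xe→b3/s1 VC-HIT; vc=[7,15,5]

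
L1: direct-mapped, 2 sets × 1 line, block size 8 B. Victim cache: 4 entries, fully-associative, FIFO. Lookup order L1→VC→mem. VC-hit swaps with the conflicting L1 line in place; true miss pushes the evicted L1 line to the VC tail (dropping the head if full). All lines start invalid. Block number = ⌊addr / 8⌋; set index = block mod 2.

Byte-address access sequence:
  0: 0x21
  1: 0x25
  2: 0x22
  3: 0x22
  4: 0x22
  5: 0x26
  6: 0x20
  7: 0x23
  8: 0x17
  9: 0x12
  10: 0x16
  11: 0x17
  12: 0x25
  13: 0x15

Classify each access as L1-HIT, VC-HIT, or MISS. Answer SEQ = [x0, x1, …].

SEQ = [MISS, L1-HIT, L1-HIT, L1-HIT, L1-HIT, L1-HIT, L1-HIT, L1-HIT, MISS, L1-HIT, L1-HIT, L1-HIT, VC-HIT, VC-HIT]

0: 0x21 (blk 4, set 0) → MISS  vc=[]
1: 0x25 (blk 4, set 0) → L1-HIT  vc=[]
2: 0x22 (blk 4, set 0) → L1-HIT  vc=[]
3: 0x22 (blk 4, set 0) → L1-HIT  vc=[]
4: 0x22 (blk 4, set 0) → L1-HIT  vc=[]
5: 0x26 (blk 4, set 0) → L1-HIT  vc=[]
6: 0x20 (blk 4, set 0) → L1-HIT  vc=[]
7: 0x23 (blk 4, set 0) → L1-HIT  vc=[]
8: 0x17 (blk 2, set 0) → MISS  vc=[4]
9: 0x12 (blk 2, set 0) → L1-HIT  vc=[4]
10: 0x16 (blk 2, set 0) → L1-HIT  vc=[4]
11: 0x17 (blk 2, set 0) → L1-HIT  vc=[4]
12: 0x25 (blk 4, set 0) → VC-HIT  vc=[2]
13: 0x15 (blk 2, set 0) → VC-HIT  vc=[4]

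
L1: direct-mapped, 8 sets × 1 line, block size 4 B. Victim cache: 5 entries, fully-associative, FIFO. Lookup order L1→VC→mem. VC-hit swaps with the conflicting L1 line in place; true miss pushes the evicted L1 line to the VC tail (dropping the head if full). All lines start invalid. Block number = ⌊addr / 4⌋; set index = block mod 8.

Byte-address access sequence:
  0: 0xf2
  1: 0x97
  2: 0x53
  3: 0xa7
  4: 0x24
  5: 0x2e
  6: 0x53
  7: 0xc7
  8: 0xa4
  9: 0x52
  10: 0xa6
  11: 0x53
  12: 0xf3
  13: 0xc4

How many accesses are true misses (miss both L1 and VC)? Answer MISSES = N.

MISSES = 7

  [0] addr=0xf2 blk=60 s=4: MISS | VC []
  [1] addr=0x97 blk=37 s=5: MISS | VC []
  [2] addr=0x53 blk=20 s=4: MISS | VC [60]
  [3] addr=0xa7 blk=41 s=1: MISS | VC [60]
  [4] addr=0x24 blk=9 s=1: MISS | VC [60, 41]
  [5] addr=0x2e blk=11 s=3: MISS | VC [60, 41]
  [6] addr=0x53 blk=20 s=4: L1-HIT | VC [60, 41]
  [7] addr=0xc7 blk=49 s=1: MISS | VC [60, 41, 9]
  [8] addr=0xa4 blk=41 s=1: VC-HIT | VC [60, 49, 9]
  [9] addr=0x52 blk=20 s=4: L1-HIT | VC [60, 49, 9]
  [10] addr=0xa6 blk=41 s=1: L1-HIT | VC [60, 49, 9]
  [11] addr=0x53 blk=20 s=4: L1-HIT | VC [60, 49, 9]
  [12] addr=0xf3 blk=60 s=4: VC-HIT | VC [20, 49, 9]
  [13] addr=0xc4 blk=49 s=1: VC-HIT | VC [20, 41, 9]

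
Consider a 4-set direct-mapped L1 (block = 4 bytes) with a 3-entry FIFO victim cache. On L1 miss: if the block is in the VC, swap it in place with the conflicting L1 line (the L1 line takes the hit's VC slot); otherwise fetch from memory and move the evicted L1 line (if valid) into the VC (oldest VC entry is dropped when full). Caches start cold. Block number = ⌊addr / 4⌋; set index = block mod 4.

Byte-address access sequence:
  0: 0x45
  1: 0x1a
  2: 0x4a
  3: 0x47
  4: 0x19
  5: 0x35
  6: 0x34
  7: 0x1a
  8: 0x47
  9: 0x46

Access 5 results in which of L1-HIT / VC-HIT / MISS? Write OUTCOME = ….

0: 0x45 (blk 17, set 1) → MISS  vc=[]
1: 0x1a (blk 6, set 2) → MISS  vc=[]
2: 0x4a (blk 18, set 2) → MISS  vc=[6]
3: 0x47 (blk 17, set 1) → L1-HIT  vc=[6]
4: 0x19 (blk 6, set 2) → VC-HIT  vc=[18]
5: 0x35 (blk 13, set 1) → MISS  vc=[18, 17]
6: 0x34 (blk 13, set 1) → L1-HIT  vc=[18, 17]
7: 0x1a (blk 6, set 2) → L1-HIT  vc=[18, 17]
8: 0x47 (blk 17, set 1) → VC-HIT  vc=[18, 13]
9: 0x46 (blk 17, set 1) → L1-HIT  vc=[18, 13]

OUTCOME = MISS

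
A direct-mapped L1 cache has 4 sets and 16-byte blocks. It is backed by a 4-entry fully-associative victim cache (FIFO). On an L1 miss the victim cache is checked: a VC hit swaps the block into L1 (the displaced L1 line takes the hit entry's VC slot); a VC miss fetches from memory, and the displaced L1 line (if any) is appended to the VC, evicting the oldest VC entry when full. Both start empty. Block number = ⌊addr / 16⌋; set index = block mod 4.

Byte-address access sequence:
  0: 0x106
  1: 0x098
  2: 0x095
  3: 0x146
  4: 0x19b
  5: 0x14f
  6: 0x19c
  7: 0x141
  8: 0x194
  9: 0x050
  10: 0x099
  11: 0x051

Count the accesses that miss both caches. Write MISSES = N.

0: 0x106 (blk 16, set 0) → MISS  vc=[]
1: 0x98 (blk 9, set 1) → MISS  vc=[]
2: 0x95 (blk 9, set 1) → L1-HIT  vc=[]
3: 0x146 (blk 20, set 0) → MISS  vc=[16]
4: 0x19b (blk 25, set 1) → MISS  vc=[16, 9]
5: 0x14f (blk 20, set 0) → L1-HIT  vc=[16, 9]
6: 0x19c (blk 25, set 1) → L1-HIT  vc=[16, 9]
7: 0x141 (blk 20, set 0) → L1-HIT  vc=[16, 9]
8: 0x194 (blk 25, set 1) → L1-HIT  vc=[16, 9]
9: 0x50 (blk 5, set 1) → MISS  vc=[16, 9, 25]
10: 0x99 (blk 9, set 1) → VC-HIT  vc=[16, 5, 25]
11: 0x51 (blk 5, set 1) → VC-HIT  vc=[16, 9, 25]

MISSES = 5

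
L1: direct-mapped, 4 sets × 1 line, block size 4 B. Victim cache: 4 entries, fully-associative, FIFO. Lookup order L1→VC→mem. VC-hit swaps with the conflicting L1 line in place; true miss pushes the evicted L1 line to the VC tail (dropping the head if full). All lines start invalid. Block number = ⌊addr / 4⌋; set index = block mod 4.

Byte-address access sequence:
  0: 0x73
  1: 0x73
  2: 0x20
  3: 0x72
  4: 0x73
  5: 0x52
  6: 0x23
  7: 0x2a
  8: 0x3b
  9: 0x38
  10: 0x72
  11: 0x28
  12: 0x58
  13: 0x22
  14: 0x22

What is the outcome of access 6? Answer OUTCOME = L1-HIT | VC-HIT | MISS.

OUTCOME = VC-HIT

0: 0x73 (blk 28, set 0) → MISS  vc=[]
1: 0x73 (blk 28, set 0) → L1-HIT  vc=[]
2: 0x20 (blk 8, set 0) → MISS  vc=[28]
3: 0x72 (blk 28, set 0) → VC-HIT  vc=[8]
4: 0x73 (blk 28, set 0) → L1-HIT  vc=[8]
5: 0x52 (blk 20, set 0) → MISS  vc=[8, 28]
6: 0x23 (blk 8, set 0) → VC-HIT  vc=[20, 28]
7: 0x2a (blk 10, set 2) → MISS  vc=[20, 28]
8: 0x3b (blk 14, set 2) → MISS  vc=[20, 28, 10]
9: 0x38 (blk 14, set 2) → L1-HIT  vc=[20, 28, 10]
10: 0x72 (blk 28, set 0) → VC-HIT  vc=[20, 8, 10]
11: 0x28 (blk 10, set 2) → VC-HIT  vc=[20, 8, 14]
12: 0x58 (blk 22, set 2) → MISS  vc=[20, 8, 14, 10]
13: 0x22 (blk 8, set 0) → VC-HIT  vc=[20, 28, 14, 10]
14: 0x22 (blk 8, set 0) → L1-HIT  vc=[20, 28, 14, 10]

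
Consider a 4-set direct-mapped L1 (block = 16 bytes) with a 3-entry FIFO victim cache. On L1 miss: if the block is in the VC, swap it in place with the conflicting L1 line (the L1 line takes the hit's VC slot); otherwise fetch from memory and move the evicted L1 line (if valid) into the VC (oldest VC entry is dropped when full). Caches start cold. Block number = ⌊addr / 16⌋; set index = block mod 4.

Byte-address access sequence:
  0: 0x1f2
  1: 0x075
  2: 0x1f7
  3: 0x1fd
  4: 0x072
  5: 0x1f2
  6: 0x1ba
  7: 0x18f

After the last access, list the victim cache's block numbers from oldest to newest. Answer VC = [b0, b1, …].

VC = [7, 31]

#0 0x1f2→b31/s3 MISS; vc=[]
#1 0x75→b7/s3 MISS; vc=[31]
#2 0x1f7→b31/s3 VC-HIT; vc=[7]
#3 0x1fd→b31/s3 L1-HIT; vc=[7]
#4 0x72→b7/s3 VC-HIT; vc=[31]
#5 0x1f2→b31/s3 VC-HIT; vc=[7]
#6 0x1ba→b27/s3 MISS; vc=[7,31]
#7 0x18f→b24/s0 MISS; vc=[7,31]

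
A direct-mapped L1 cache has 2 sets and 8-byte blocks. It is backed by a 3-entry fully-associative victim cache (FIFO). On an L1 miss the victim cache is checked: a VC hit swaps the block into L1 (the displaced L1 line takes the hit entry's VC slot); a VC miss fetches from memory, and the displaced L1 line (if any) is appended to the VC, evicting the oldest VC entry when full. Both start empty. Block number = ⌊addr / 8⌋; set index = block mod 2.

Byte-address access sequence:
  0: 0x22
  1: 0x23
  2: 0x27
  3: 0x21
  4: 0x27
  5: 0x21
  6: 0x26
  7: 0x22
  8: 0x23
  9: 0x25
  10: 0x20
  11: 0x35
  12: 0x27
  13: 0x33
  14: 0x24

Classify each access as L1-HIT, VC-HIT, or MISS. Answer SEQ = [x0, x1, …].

SEQ = [MISS, L1-HIT, L1-HIT, L1-HIT, L1-HIT, L1-HIT, L1-HIT, L1-HIT, L1-HIT, L1-HIT, L1-HIT, MISS, VC-HIT, VC-HIT, VC-HIT]

0: 0x22 (blk 4, set 0) → MISS  vc=[]
1: 0x23 (blk 4, set 0) → L1-HIT  vc=[]
2: 0x27 (blk 4, set 0) → L1-HIT  vc=[]
3: 0x21 (blk 4, set 0) → L1-HIT  vc=[]
4: 0x27 (blk 4, set 0) → L1-HIT  vc=[]
5: 0x21 (blk 4, set 0) → L1-HIT  vc=[]
6: 0x26 (blk 4, set 0) → L1-HIT  vc=[]
7: 0x22 (blk 4, set 0) → L1-HIT  vc=[]
8: 0x23 (blk 4, set 0) → L1-HIT  vc=[]
9: 0x25 (blk 4, set 0) → L1-HIT  vc=[]
10: 0x20 (blk 4, set 0) → L1-HIT  vc=[]
11: 0x35 (blk 6, set 0) → MISS  vc=[4]
12: 0x27 (blk 4, set 0) → VC-HIT  vc=[6]
13: 0x33 (blk 6, set 0) → VC-HIT  vc=[4]
14: 0x24 (blk 4, set 0) → VC-HIT  vc=[6]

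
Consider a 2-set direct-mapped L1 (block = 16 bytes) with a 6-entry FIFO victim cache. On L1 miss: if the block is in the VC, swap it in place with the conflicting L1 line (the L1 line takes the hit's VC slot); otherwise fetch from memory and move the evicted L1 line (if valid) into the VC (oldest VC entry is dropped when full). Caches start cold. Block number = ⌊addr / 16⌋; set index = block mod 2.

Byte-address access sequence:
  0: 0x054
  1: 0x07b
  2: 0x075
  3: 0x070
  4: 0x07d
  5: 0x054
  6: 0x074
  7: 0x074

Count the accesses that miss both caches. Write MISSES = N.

#0 0x54→b5/s1 MISS; vc=[]
#1 0x7b→b7/s1 MISS; vc=[5]
#2 0x75→b7/s1 L1-HIT; vc=[5]
#3 0x70→b7/s1 L1-HIT; vc=[5]
#4 0x7d→b7/s1 L1-HIT; vc=[5]
#5 0x54→b5/s1 VC-HIT; vc=[7]
#6 0x74→b7/s1 VC-HIT; vc=[5]
#7 0x74→b7/s1 L1-HIT; vc=[5]

MISSES = 2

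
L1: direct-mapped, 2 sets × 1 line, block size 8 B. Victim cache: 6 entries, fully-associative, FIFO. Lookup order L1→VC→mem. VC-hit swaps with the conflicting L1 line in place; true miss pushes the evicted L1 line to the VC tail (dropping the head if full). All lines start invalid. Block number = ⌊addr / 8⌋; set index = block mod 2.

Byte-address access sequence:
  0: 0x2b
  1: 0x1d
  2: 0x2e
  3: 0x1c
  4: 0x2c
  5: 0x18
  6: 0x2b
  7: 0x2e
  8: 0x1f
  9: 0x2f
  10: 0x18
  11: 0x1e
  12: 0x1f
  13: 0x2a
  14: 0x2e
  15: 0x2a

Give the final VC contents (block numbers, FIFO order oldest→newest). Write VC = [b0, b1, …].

VC = [3]

#0 0x2b→b5/s1 MISS; vc=[]
#1 0x1d→b3/s1 MISS; vc=[5]
#2 0x2e→b5/s1 VC-HIT; vc=[3]
#3 0x1c→b3/s1 VC-HIT; vc=[5]
#4 0x2c→b5/s1 VC-HIT; vc=[3]
#5 0x18→b3/s1 VC-HIT; vc=[5]
#6 0x2b→b5/s1 VC-HIT; vc=[3]
#7 0x2e→b5/s1 L1-HIT; vc=[3]
#8 0x1f→b3/s1 VC-HIT; vc=[5]
#9 0x2f→b5/s1 VC-HIT; vc=[3]
#10 0x18→b3/s1 VC-HIT; vc=[5]
#11 0x1e→b3/s1 L1-HIT; vc=[5]
#12 0x1f→b3/s1 L1-HIT; vc=[5]
#13 0x2a→b5/s1 VC-HIT; vc=[3]
#14 0x2e→b5/s1 L1-HIT; vc=[3]
#15 0x2a→b5/s1 L1-HIT; vc=[3]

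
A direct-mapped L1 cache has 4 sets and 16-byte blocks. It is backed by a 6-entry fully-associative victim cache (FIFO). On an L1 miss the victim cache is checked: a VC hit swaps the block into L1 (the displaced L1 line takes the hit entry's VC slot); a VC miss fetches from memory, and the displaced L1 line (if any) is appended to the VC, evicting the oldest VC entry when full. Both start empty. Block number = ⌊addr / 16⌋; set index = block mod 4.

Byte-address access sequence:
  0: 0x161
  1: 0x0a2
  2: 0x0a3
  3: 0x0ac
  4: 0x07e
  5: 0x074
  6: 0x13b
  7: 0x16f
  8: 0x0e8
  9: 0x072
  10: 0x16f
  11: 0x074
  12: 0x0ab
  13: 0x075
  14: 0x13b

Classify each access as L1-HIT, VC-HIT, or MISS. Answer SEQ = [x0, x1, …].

SEQ = [MISS, MISS, L1-HIT, L1-HIT, MISS, L1-HIT, MISS, VC-HIT, MISS, VC-HIT, VC-HIT, L1-HIT, VC-HIT, L1-HIT, VC-HIT]

#0 0x161→b22/s2 MISS; vc=[]
#1 0xa2→b10/s2 MISS; vc=[22]
#2 0xa3→b10/s2 L1-HIT; vc=[22]
#3 0xac→b10/s2 L1-HIT; vc=[22]
#4 0x7e→b7/s3 MISS; vc=[22]
#5 0x74→b7/s3 L1-HIT; vc=[22]
#6 0x13b→b19/s3 MISS; vc=[22,7]
#7 0x16f→b22/s2 VC-HIT; vc=[10,7]
#8 0xe8→b14/s2 MISS; vc=[10,7,22]
#9 0x72→b7/s3 VC-HIT; vc=[10,19,22]
#10 0x16f→b22/s2 VC-HIT; vc=[10,19,14]
#11 0x74→b7/s3 L1-HIT; vc=[10,19,14]
#12 0xab→b10/s2 VC-HIT; vc=[22,19,14]
#13 0x75→b7/s3 L1-HIT; vc=[22,19,14]
#14 0x13b→b19/s3 VC-HIT; vc=[22,7,14]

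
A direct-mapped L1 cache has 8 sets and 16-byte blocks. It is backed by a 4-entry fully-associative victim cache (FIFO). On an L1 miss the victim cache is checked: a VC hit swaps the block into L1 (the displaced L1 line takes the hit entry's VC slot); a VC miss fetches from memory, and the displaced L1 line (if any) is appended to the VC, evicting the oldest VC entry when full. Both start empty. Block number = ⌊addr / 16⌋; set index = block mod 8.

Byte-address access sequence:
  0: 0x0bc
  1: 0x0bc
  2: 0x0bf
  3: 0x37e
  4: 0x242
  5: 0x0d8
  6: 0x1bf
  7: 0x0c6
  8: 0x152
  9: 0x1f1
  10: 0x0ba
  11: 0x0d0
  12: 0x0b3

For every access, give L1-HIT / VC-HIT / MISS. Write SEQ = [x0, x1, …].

#0 0xbc→b11/s3 MISS; vc=[]
#1 0xbc→b11/s3 L1-HIT; vc=[]
#2 0xbf→b11/s3 L1-HIT; vc=[]
#3 0x37e→b55/s7 MISS; vc=[]
#4 0x242→b36/s4 MISS; vc=[]
#5 0xd8→b13/s5 MISS; vc=[]
#6 0x1bf→b27/s3 MISS; vc=[11]
#7 0xc6→b12/s4 MISS; vc=[11,36]
#8 0x152→b21/s5 MISS; vc=[11,36,13]
#9 0x1f1→b31/s7 MISS; vc=[11,36,13,55]
#10 0xba→b11/s3 VC-HIT; vc=[27,36,13,55]
#11 0xd0→b13/s5 VC-HIT; vc=[27,36,21,55]
#12 0xb3→b11/s3 L1-HIT; vc=[27,36,21,55]

SEQ = [MISS, L1-HIT, L1-HIT, MISS, MISS, MISS, MISS, MISS, MISS, MISS, VC-HIT, VC-HIT, L1-HIT]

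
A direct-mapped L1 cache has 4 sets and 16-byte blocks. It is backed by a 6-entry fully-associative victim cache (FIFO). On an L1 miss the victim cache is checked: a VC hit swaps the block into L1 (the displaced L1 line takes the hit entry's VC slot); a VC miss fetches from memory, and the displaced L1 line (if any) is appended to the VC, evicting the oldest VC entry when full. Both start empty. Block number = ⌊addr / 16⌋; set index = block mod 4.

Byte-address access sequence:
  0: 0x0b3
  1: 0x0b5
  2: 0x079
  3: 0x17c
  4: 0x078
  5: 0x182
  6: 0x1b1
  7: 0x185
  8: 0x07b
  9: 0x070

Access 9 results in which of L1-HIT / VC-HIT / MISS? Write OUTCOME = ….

0: 0xb3 (blk 11, set 3) → MISS  vc=[]
1: 0xb5 (blk 11, set 3) → L1-HIT  vc=[]
2: 0x79 (blk 7, set 3) → MISS  vc=[11]
3: 0x17c (blk 23, set 3) → MISS  vc=[11, 7]
4: 0x78 (blk 7, set 3) → VC-HIT  vc=[11, 23]
5: 0x182 (blk 24, set 0) → MISS  vc=[11, 23]
6: 0x1b1 (blk 27, set 3) → MISS  vc=[11, 23, 7]
7: 0x185 (blk 24, set 0) → L1-HIT  vc=[11, 23, 7]
8: 0x7b (blk 7, set 3) → VC-HIT  vc=[11, 23, 27]
9: 0x70 (blk 7, set 3) → L1-HIT  vc=[11, 23, 27]

OUTCOME = L1-HIT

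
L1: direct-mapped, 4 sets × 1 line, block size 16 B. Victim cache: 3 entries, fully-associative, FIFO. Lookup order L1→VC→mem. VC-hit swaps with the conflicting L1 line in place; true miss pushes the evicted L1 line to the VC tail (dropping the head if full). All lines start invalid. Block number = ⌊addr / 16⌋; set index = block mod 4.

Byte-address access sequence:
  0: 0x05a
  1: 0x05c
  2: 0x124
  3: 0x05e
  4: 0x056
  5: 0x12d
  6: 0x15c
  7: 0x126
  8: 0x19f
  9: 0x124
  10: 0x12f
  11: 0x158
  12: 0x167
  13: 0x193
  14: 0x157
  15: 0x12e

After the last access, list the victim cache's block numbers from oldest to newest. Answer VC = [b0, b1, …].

0: 0x5a (blk 5, set 1) → MISS  vc=[]
1: 0x5c (blk 5, set 1) → L1-HIT  vc=[]
2: 0x124 (blk 18, set 2) → MISS  vc=[]
3: 0x5e (blk 5, set 1) → L1-HIT  vc=[]
4: 0x56 (blk 5, set 1) → L1-HIT  vc=[]
5: 0x12d (blk 18, set 2) → L1-HIT  vc=[]
6: 0x15c (blk 21, set 1) → MISS  vc=[5]
7: 0x126 (blk 18, set 2) → L1-HIT  vc=[5]
8: 0x19f (blk 25, set 1) → MISS  vc=[5, 21]
9: 0x124 (blk 18, set 2) → L1-HIT  vc=[5, 21]
10: 0x12f (blk 18, set 2) → L1-HIT  vc=[5, 21]
11: 0x158 (blk 21, set 1) → VC-HIT  vc=[5, 25]
12: 0x167 (blk 22, set 2) → MISS  vc=[5, 25, 18]
13: 0x193 (blk 25, set 1) → VC-HIT  vc=[5, 21, 18]
14: 0x157 (blk 21, set 1) → VC-HIT  vc=[5, 25, 18]
15: 0x12e (blk 18, set 2) → VC-HIT  vc=[5, 25, 22]

VC = [5, 25, 22]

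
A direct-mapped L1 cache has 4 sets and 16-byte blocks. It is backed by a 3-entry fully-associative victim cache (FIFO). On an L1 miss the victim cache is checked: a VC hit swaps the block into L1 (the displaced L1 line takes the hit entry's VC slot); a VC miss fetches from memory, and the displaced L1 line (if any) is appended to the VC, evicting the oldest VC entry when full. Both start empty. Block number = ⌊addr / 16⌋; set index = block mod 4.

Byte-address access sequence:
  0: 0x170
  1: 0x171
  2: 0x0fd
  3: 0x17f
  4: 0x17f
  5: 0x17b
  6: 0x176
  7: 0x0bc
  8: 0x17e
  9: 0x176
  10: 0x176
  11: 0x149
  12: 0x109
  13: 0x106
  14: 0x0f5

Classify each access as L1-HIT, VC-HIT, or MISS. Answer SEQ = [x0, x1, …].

SEQ = [MISS, L1-HIT, MISS, VC-HIT, L1-HIT, L1-HIT, L1-HIT, MISS, VC-HIT, L1-HIT, L1-HIT, MISS, MISS, L1-HIT, VC-HIT]

  [0] addr=0x170 blk=23 s=3: MISS | VC []
  [1] addr=0x171 blk=23 s=3: L1-HIT | VC []
  [2] addr=0xfd blk=15 s=3: MISS | VC [23]
  [3] addr=0x17f blk=23 s=3: VC-HIT | VC [15]
  [4] addr=0x17f blk=23 s=3: L1-HIT | VC [15]
  [5] addr=0x17b blk=23 s=3: L1-HIT | VC [15]
  [6] addr=0x176 blk=23 s=3: L1-HIT | VC [15]
  [7] addr=0xbc blk=11 s=3: MISS | VC [15, 23]
  [8] addr=0x17e blk=23 s=3: VC-HIT | VC [15, 11]
  [9] addr=0x176 blk=23 s=3: L1-HIT | VC [15, 11]
  [10] addr=0x176 blk=23 s=3: L1-HIT | VC [15, 11]
  [11] addr=0x149 blk=20 s=0: MISS | VC [15, 11]
  [12] addr=0x109 blk=16 s=0: MISS | VC [15, 11, 20]
  [13] addr=0x106 blk=16 s=0: L1-HIT | VC [15, 11, 20]
  [14] addr=0xf5 blk=15 s=3: VC-HIT | VC [23, 11, 20]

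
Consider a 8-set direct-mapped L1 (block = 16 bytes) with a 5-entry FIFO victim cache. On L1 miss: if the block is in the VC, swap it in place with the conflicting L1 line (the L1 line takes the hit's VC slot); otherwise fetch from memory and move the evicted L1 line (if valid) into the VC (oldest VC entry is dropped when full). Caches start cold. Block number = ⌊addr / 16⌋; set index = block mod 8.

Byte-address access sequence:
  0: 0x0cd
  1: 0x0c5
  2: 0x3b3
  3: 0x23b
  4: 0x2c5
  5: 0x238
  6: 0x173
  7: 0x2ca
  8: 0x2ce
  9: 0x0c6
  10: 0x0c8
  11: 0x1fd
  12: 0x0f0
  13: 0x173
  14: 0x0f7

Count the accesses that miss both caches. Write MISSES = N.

MISSES = 7

  [0] addr=0xcd blk=12 s=4: MISS | VC []
  [1] addr=0xc5 blk=12 s=4: L1-HIT | VC []
  [2] addr=0x3b3 blk=59 s=3: MISS | VC []
  [3] addr=0x23b blk=35 s=3: MISS | VC [59]
  [4] addr=0x2c5 blk=44 s=4: MISS | VC [59, 12]
  [5] addr=0x238 blk=35 s=3: L1-HIT | VC [59, 12]
  [6] addr=0x173 blk=23 s=7: MISS | VC [59, 12]
  [7] addr=0x2ca blk=44 s=4: L1-HIT | VC [59, 12]
  [8] addr=0x2ce blk=44 s=4: L1-HIT | VC [59, 12]
  [9] addr=0xc6 blk=12 s=4: VC-HIT | VC [59, 44]
  [10] addr=0xc8 blk=12 s=4: L1-HIT | VC [59, 44]
  [11] addr=0x1fd blk=31 s=7: MISS | VC [59, 44, 23]
  [12] addr=0xf0 blk=15 s=7: MISS | VC [59, 44, 23, 31]
  [13] addr=0x173 blk=23 s=7: VC-HIT | VC [59, 44, 15, 31]
  [14] addr=0xf7 blk=15 s=7: VC-HIT | VC [59, 44, 23, 31]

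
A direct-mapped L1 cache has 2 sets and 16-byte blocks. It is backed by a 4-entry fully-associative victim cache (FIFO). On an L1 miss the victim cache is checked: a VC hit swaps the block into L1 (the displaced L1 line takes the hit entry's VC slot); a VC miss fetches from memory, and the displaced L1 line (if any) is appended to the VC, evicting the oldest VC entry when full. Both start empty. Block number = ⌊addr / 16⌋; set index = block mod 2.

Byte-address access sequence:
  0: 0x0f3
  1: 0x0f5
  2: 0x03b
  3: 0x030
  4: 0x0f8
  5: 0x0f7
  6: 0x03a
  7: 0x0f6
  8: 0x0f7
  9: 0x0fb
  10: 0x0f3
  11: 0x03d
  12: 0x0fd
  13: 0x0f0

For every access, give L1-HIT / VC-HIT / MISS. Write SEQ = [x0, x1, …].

#0 0xf3→b15/s1 MISS; vc=[]
#1 0xf5→b15/s1 L1-HIT; vc=[]
#2 0x3b→b3/s1 MISS; vc=[15]
#3 0x30→b3/s1 L1-HIT; vc=[15]
#4 0xf8→b15/s1 VC-HIT; vc=[3]
#5 0xf7→b15/s1 L1-HIT; vc=[3]
#6 0x3a→b3/s1 VC-HIT; vc=[15]
#7 0xf6→b15/s1 VC-HIT; vc=[3]
#8 0xf7→b15/s1 L1-HIT; vc=[3]
#9 0xfb→b15/s1 L1-HIT; vc=[3]
#10 0xf3→b15/s1 L1-HIT; vc=[3]
#11 0x3d→b3/s1 VC-HIT; vc=[15]
#12 0xfd→b15/s1 VC-HIT; vc=[3]
#13 0xf0→b15/s1 L1-HIT; vc=[3]

SEQ = [MISS, L1-HIT, MISS, L1-HIT, VC-HIT, L1-HIT, VC-HIT, VC-HIT, L1-HIT, L1-HIT, L1-HIT, VC-HIT, VC-HIT, L1-HIT]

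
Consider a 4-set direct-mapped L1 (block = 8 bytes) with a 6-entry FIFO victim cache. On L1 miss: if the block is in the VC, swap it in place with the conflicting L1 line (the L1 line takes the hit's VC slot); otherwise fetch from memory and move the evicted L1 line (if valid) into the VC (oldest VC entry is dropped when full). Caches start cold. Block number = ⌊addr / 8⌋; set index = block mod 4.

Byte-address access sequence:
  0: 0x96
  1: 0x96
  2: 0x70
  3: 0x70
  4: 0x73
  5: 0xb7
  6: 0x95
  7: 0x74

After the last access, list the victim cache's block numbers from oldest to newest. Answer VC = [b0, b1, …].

0: 0x96 (blk 18, set 2) → MISS  vc=[]
1: 0x96 (blk 18, set 2) → L1-HIT  vc=[]
2: 0x70 (blk 14, set 2) → MISS  vc=[18]
3: 0x70 (blk 14, set 2) → L1-HIT  vc=[18]
4: 0x73 (blk 14, set 2) → L1-HIT  vc=[18]
5: 0xb7 (blk 22, set 2) → MISS  vc=[18, 14]
6: 0x95 (blk 18, set 2) → VC-HIT  vc=[22, 14]
7: 0x74 (blk 14, set 2) → VC-HIT  vc=[22, 18]

VC = [22, 18]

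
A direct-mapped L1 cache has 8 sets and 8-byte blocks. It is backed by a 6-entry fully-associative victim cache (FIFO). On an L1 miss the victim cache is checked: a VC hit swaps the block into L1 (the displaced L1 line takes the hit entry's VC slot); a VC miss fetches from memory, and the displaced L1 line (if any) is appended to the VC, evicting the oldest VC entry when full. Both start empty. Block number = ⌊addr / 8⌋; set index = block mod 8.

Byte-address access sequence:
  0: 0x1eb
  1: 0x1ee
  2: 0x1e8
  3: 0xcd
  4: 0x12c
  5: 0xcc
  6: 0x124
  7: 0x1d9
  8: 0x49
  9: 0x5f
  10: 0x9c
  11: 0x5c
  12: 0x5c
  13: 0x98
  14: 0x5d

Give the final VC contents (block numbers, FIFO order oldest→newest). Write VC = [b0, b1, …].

VC = [61, 25, 59, 19]

  [0] addr=0x1eb blk=61 s=5: MISS | VC []
  [1] addr=0x1ee blk=61 s=5: L1-HIT | VC []
  [2] addr=0x1e8 blk=61 s=5: L1-HIT | VC []
  [3] addr=0xcd blk=25 s=1: MISS | VC []
  [4] addr=0x12c blk=37 s=5: MISS | VC [61]
  [5] addr=0xcc blk=25 s=1: L1-HIT | VC [61]
  [6] addr=0x124 blk=36 s=4: MISS | VC [61]
  [7] addr=0x1d9 blk=59 s=3: MISS | VC [61]
  [8] addr=0x49 blk=9 s=1: MISS | VC [61, 25]
  [9] addr=0x5f blk=11 s=3: MISS | VC [61, 25, 59]
  [10] addr=0x9c blk=19 s=3: MISS | VC [61, 25, 59, 11]
  [11] addr=0x5c blk=11 s=3: VC-HIT | VC [61, 25, 59, 19]
  [12] addr=0x5c blk=11 s=3: L1-HIT | VC [61, 25, 59, 19]
  [13] addr=0x98 blk=19 s=3: VC-HIT | VC [61, 25, 59, 11]
  [14] addr=0x5d blk=11 s=3: VC-HIT | VC [61, 25, 59, 19]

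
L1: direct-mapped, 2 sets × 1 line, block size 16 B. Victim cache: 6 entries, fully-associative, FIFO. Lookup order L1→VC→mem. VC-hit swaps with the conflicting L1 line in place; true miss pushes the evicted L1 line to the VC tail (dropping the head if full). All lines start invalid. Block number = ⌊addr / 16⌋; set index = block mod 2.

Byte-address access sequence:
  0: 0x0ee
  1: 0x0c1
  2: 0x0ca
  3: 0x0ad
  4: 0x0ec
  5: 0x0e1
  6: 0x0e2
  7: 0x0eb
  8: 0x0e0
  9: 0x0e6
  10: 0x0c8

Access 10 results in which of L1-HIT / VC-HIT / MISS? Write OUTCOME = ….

0: 0xee (blk 14, set 0) → MISS  vc=[]
1: 0xc1 (blk 12, set 0) → MISS  vc=[14]
2: 0xca (blk 12, set 0) → L1-HIT  vc=[14]
3: 0xad (blk 10, set 0) → MISS  vc=[14, 12]
4: 0xec (blk 14, set 0) → VC-HIT  vc=[10, 12]
5: 0xe1 (blk 14, set 0) → L1-HIT  vc=[10, 12]
6: 0xe2 (blk 14, set 0) → L1-HIT  vc=[10, 12]
7: 0xeb (blk 14, set 0) → L1-HIT  vc=[10, 12]
8: 0xe0 (blk 14, set 0) → L1-HIT  vc=[10, 12]
9: 0xe6 (blk 14, set 0) → L1-HIT  vc=[10, 12]
10: 0xc8 (blk 12, set 0) → VC-HIT  vc=[10, 14]

OUTCOME = VC-HIT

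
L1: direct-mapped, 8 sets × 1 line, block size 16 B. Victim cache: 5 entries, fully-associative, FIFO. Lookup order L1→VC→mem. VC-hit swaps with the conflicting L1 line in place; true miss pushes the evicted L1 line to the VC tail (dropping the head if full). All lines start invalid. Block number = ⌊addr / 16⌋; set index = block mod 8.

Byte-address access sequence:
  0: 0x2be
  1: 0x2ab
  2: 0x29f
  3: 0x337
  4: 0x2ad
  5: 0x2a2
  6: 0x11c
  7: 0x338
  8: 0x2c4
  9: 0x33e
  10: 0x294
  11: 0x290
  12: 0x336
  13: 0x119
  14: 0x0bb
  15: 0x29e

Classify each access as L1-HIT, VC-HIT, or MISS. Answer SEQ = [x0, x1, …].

#0 0x2be→b43/s3 MISS; vc=[]
#1 0x2ab→b42/s2 MISS; vc=[]
#2 0x29f→b41/s1 MISS; vc=[]
#3 0x337→b51/s3 MISS; vc=[43]
#4 0x2ad→b42/s2 L1-HIT; vc=[43]
#5 0x2a2→b42/s2 L1-HIT; vc=[43]
#6 0x11c→b17/s1 MISS; vc=[43,41]
#7 0x338→b51/s3 L1-HIT; vc=[43,41]
#8 0x2c4→b44/s4 MISS; vc=[43,41]
#9 0x33e→b51/s3 L1-HIT; vc=[43,41]
#10 0x294→b41/s1 VC-HIT; vc=[43,17]
#11 0x290→b41/s1 L1-HIT; vc=[43,17]
#12 0x336→b51/s3 L1-HIT; vc=[43,17]
#13 0x119→b17/s1 VC-HIT; vc=[43,41]
#14 0xbb→b11/s3 MISS; vc=[43,41,51]
#15 0x29e→b41/s1 VC-HIT; vc=[43,17,51]

SEQ = [MISS, MISS, MISS, MISS, L1-HIT, L1-HIT, MISS, L1-HIT, MISS, L1-HIT, VC-HIT, L1-HIT, L1-HIT, VC-HIT, MISS, VC-HIT]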